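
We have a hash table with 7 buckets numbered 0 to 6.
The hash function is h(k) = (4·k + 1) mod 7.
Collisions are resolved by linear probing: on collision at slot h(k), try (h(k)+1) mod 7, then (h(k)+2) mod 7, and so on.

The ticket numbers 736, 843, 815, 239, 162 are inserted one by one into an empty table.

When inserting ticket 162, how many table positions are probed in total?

Insert 736: h=5, slot 5 empty -> index 5.
Insert 843: h=6, slot 6 empty -> index 6.
Insert 815: h=6, slot 6 occupied -> index 0.
Insert 239: h=5, slots 5,6,0 occupied -> index 1.
Insert 162: h=5, slots 5,6,0,1 occupied -> index 2.
Table: [815, 239, 162, ∅, ∅, 736, 843]

5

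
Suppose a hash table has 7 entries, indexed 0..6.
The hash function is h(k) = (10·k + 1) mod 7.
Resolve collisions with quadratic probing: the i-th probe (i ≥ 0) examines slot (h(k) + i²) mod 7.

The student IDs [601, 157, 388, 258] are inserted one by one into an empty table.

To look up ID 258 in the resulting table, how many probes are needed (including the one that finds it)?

601 hashes to 5; slot 5 is free -> place at 5.
157 hashes to 3; slot 3 is free -> place at 3.
388 hashes to 3; 3 taken -> place at 4.
258 hashes to 5; 5 taken -> place at 6.
Table: [_, _, _, 157, 388, 601, 258]
Lookup 258: h=5, probe 5,6 → found at 6.

2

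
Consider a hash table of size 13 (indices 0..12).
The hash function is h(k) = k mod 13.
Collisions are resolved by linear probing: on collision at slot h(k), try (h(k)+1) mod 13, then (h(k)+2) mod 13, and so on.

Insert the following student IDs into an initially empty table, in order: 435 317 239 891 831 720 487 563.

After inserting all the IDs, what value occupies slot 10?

435: h=6 → slot 6
317: h=5 → slot 5
239: h=5, probe 5,6,7 → slot 7
891: h=7, probe 7,8 → slot 8
831: h=12 → slot 12
720: h=5, probe 5,6,7,8,9 → slot 9
487: h=6, probe 6,7,8,9,10 → slot 10
563: h=4 → slot 4
Table: [_, _, _, _, 563, 317, 435, 239, 891, 720, 487, _, 831]

487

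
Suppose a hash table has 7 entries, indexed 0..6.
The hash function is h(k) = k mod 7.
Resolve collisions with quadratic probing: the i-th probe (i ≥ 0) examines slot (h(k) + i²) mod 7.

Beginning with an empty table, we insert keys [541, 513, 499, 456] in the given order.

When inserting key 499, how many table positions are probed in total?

Insert 541: h=2, slot 2 empty → index 2.
Insert 513: h=2, slot 2 occupied → index 3.
Insert 499: h=2, slots 2,3 occupied → index 6.
Insert 456: h=1, slot 1 empty → index 1.
Table: [∅, 456, 541, 513, ∅, ∅, 499]

3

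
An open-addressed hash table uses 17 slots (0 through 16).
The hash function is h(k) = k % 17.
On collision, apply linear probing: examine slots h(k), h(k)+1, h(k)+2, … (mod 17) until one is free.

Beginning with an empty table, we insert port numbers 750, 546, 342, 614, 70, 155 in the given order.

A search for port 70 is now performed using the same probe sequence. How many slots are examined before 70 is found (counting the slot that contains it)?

5

Insert 750: h=2, slot 2 empty => index 2.
Insert 546: h=2, slot 2 occupied => index 3.
Insert 342: h=2, slots 2,3 occupied => index 4.
Insert 614: h=2, slots 2,3,4 occupied => index 5.
Insert 70: h=2, slots 2,3,4,5 occupied => index 6.
Insert 155: h=2, slots 2,3,4,5,6 occupied => index 7.
Table: [_, _, 750, 546, 342, 614, 70, 155, _, _, _, _, _, _, _, _, _]
Lookup 70: h=2, probe 2,3,4,5,6 → found at 6.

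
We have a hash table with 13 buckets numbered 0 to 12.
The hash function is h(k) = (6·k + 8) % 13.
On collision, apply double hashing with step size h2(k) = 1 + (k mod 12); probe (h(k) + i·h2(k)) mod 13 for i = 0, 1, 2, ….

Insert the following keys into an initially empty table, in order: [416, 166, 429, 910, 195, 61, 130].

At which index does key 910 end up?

6

416: h=8 → slot 8
166: h=3 → slot 3
429: h=8, h2=10, probe 8,5 → slot 5
910: h=8, h2=11, probe 8,6 → slot 6
195: h=8, h2=4, probe 8,12 → slot 12
61: h=10 → slot 10
130: h=8, h2=11, probe 8,6,4 → slot 4
Table: [—, —, —, 166, 130, 429, 910, —, 416, —, 61, —, 195]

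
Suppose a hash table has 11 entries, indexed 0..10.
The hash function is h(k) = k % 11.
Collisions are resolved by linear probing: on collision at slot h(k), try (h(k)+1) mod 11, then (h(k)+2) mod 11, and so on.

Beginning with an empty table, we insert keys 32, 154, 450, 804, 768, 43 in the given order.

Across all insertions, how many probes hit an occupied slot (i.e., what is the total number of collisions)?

Insert 32: h=10, slot 10 empty -> index 10.
Insert 154: h=0, slot 0 empty -> index 0.
Insert 450: h=10, slots 10,0 occupied -> index 1.
Insert 804: h=1, slot 1 occupied -> index 2.
Insert 768: h=9, slot 9 empty -> index 9.
Insert 43: h=10, slots 10,0,1,2 occupied -> index 3.
Table: [154, 450, 804, 43, ., ., ., ., ., 768, 32]

7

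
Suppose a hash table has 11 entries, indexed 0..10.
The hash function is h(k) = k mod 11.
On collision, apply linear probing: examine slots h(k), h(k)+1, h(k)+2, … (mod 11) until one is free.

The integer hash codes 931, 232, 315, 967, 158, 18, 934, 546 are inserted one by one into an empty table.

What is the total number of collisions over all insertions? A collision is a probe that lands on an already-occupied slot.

10

Insert 931: h=7, slot 7 empty → index 7.
Insert 232: h=1, slot 1 empty → index 1.
Insert 315: h=7, slot 7 occupied → index 8.
Insert 967: h=10, slot 10 empty → index 10.
Insert 158: h=4, slot 4 empty → index 4.
Insert 18: h=7, slots 7,8 occupied → index 9.
Insert 934: h=10, slot 10 occupied → index 0.
Insert 546: h=7, slots 7,8,9,10,0,1 occupied → index 2.
Table: [934, 232, 546, ∅, 158, ∅, ∅, 931, 315, 18, 967]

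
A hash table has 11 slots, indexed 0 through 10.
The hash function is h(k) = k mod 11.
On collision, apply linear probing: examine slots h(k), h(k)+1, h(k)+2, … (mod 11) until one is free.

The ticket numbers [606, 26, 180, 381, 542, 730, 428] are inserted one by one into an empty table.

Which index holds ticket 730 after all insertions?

Insert 606: h=1, slot 1 empty -> index 1.
Insert 26: h=4, slot 4 empty -> index 4.
Insert 180: h=4, slot 4 occupied -> index 5.
Insert 381: h=7, slot 7 empty -> index 7.
Insert 542: h=3, slot 3 empty -> index 3.
Insert 730: h=4, slots 4,5 occupied -> index 6.
Insert 428: h=10, slot 10 empty -> index 10.
Table: [., 606, ., 542, 26, 180, 730, 381, ., ., 428]

6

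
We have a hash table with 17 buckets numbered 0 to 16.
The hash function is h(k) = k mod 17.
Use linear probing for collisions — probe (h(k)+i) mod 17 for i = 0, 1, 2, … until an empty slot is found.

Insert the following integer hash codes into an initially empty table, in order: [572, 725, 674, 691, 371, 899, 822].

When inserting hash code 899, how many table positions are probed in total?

572 hashes to 11; slot 11 is free -> place at 11.
725 hashes to 11; 11 taken -> place at 12.
674 hashes to 11; 11,12 taken -> place at 13.
691 hashes to 11; 11,12,13 taken -> place at 14.
371 hashes to 14; 14 taken -> place at 15.
899 hashes to 15; 15 taken -> place at 16.
822 hashes to 6; slot 6 is free -> place at 6.
Table: [—, —, —, —, —, —, 822, —, —, —, —, 572, 725, 674, 691, 371, 899]

2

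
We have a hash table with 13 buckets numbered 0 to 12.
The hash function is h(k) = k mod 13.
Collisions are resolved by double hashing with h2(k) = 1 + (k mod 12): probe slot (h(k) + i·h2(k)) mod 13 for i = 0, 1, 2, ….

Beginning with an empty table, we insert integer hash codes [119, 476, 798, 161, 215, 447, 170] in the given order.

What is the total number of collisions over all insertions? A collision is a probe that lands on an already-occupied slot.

2

Insert 119: h=2, slot 2 empty -> index 2.
Insert 476: h=8, slot 8 empty -> index 8.
Insert 798: h=5, slot 5 empty -> index 5.
Insert 161: h=5, h2=6, slot 5 occupied -> index 11.
Insert 215: h=7, slot 7 empty -> index 7.
Insert 447: h=5, h2=4, slot 5 occupied -> index 9.
Insert 170: h=1, slot 1 empty -> index 1.
Table: [_, 170, 119, _, _, 798, _, 215, 476, 447, _, 161, _]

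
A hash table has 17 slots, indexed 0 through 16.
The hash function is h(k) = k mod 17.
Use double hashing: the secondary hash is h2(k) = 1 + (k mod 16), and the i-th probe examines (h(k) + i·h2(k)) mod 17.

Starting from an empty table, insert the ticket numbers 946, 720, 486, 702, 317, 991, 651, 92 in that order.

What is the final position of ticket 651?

0

946 hashes to 11; slot 11 is free -> place at 11.
720 hashes to 6; slot 6 is free -> place at 6.
486 hashes to 10; slot 10 is free -> place at 10.
702 hashes to 5; slot 5 is free -> place at 5.
317 hashes to 11, h2=14; 11 taken -> place at 8.
991 hashes to 5, h2=16; 5 taken -> place at 4.
651 hashes to 5, h2=12; 5 taken -> place at 0.
92 hashes to 7; slot 7 is free -> place at 7.
Table: [651, ∅, ∅, ∅, 991, 702, 720, 92, 317, ∅, 486, 946, ∅, ∅, ∅, ∅, ∅]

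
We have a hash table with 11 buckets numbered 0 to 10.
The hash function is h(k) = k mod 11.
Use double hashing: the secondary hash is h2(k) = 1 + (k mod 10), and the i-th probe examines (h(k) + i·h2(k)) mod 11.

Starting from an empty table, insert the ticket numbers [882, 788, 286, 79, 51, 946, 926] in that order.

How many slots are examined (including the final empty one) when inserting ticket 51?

2

882: h=2 => slot 2
788: h=7 => slot 7
286: h=0 => slot 0
79: h=2, h2=10, probe 2,1 => slot 1
51: h=7, h2=2, probe 7,9 => slot 9
946: h=0, h2=7, probe 0,7,3 => slot 3
926: h=2, h2=7, probe 2,9,5 => slot 5
Table: [286, 79, 882, 946, -, 926, -, 788, -, 51, -]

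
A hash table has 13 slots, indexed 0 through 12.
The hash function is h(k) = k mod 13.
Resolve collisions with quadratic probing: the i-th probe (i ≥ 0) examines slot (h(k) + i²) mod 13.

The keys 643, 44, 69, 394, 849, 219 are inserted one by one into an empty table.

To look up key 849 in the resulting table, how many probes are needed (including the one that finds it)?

643: h=6 -> slot 6
44: h=5 -> slot 5
69: h=4 -> slot 4
394: h=4, probe 4,5,8 -> slot 8
849: h=4, probe 4,5,8,0 -> slot 0
219: h=11 -> slot 11
Table: [849, _, _, _, 69, 44, 643, _, 394, _, _, 219, _]
Lookup 849: h=4, probe 4,5,8,0 → found at 0.

4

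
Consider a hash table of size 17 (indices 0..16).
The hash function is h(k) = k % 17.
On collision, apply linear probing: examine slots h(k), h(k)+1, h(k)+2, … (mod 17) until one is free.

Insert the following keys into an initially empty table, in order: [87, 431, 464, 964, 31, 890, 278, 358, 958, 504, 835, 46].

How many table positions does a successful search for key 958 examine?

87: h=2 → slot 2
431: h=6 → slot 6
464: h=5 → slot 5
964: h=12 → slot 12
31: h=14 → slot 14
890: h=6, probe 6,7 → slot 7
278: h=6, probe 6,7,8 → slot 8
358: h=1 → slot 1
958: h=6, probe 6,7,8,9 → slot 9
504: h=11 → slot 11
835: h=2, probe 2,3 → slot 3
46: h=12, probe 12,13 → slot 13
Table: [., 358, 87, 835, ., 464, 431, 890, 278, 958, ., 504, 964, 46, 31, ., .]
Lookup 958: h=6, probe 6,7,8,9 → found at 9.

4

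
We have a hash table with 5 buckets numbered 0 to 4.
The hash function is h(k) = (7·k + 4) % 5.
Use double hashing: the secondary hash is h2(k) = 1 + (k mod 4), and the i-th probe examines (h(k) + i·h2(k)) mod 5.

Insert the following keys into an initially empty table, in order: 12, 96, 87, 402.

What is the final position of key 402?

4

12 hashes to 3; slot 3 is free => place at 3.
96 hashes to 1; slot 1 is free => place at 1.
87 hashes to 3, h2=4; 3 taken => place at 2.
402 hashes to 3, h2=3; 3,1 taken => place at 4.
Table: [—, 96, 87, 12, 402]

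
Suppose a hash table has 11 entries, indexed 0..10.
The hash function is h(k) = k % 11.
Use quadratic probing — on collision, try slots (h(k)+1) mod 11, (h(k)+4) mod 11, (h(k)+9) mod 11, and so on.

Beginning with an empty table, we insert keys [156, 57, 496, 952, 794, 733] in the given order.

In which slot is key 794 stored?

156 hashes to 2; slot 2 is free => place at 2.
57 hashes to 2; 2 taken => place at 3.
496 hashes to 1; slot 1 is free => place at 1.
952 hashes to 6; slot 6 is free => place at 6.
794 hashes to 2; 2,3,6 taken => place at 0.
733 hashes to 7; slot 7 is free => place at 7.
Table: [794, 496, 156, 57, ∅, ∅, 952, 733, ∅, ∅, ∅]

0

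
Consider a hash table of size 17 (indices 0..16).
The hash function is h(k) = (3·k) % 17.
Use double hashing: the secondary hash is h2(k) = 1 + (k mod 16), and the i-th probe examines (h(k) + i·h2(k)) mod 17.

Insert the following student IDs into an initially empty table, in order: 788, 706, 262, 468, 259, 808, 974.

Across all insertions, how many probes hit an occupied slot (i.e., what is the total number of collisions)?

788 hashes to 1; slot 1 is free => place at 1.
706 hashes to 10; slot 10 is free => place at 10.
262 hashes to 4; slot 4 is free => place at 4.
468 hashes to 10, h2=5; 10 taken => place at 15.
259 hashes to 12; slot 12 is free => place at 12.
808 hashes to 10, h2=9; 10 taken => place at 2.
974 hashes to 15, h2=15; 15 taken => place at 13.
Table: [—, 788, 808, —, 262, —, —, —, —, —, 706, —, 259, 974, —, 468, —]

3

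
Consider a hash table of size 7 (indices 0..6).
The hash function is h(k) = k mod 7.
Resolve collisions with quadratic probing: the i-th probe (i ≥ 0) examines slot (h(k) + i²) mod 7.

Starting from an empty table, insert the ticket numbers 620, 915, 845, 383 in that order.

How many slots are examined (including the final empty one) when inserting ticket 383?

Insert 620: h=4, slot 4 empty → index 4.
Insert 915: h=5, slot 5 empty → index 5.
Insert 845: h=5, slot 5 occupied → index 6.
Insert 383: h=5, slots 5,6 occupied → index 2.
Table: [_, _, 383, _, 620, 915, 845]

3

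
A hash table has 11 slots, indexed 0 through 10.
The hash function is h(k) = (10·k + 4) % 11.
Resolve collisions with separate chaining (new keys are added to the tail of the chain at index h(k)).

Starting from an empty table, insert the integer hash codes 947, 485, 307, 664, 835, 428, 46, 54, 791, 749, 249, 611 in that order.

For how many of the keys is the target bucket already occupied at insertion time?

6

Insert 947: h=3, bucket 3 empty -> new chain.
Insert 485: h=3, bucket 3 nonempty -> append to chain.
Insert 307: h=5, bucket 5 empty -> new chain.
Insert 664: h=0, bucket 0 empty -> new chain.
Insert 835: h=5, bucket 5 nonempty -> append to chain.
Insert 428: h=5, bucket 5 nonempty -> append to chain.
Insert 46: h=2, bucket 2 empty -> new chain.
Insert 54: h=5, bucket 5 nonempty -> append to chain.
Insert 791: h=5, bucket 5 nonempty -> append to chain.
Insert 749: h=3, bucket 3 nonempty -> append to chain.
Insert 249: h=8, bucket 8 empty -> new chain.
Insert 611: h=9, bucket 9 empty -> new chain.
Final buckets:
0: 664
1: —
2: 46
3: 947 -> 485 -> 749
4: —
5: 307 -> 835 -> 428 -> 54 -> 791
6: —
7: —
8: 249
9: 611
10: —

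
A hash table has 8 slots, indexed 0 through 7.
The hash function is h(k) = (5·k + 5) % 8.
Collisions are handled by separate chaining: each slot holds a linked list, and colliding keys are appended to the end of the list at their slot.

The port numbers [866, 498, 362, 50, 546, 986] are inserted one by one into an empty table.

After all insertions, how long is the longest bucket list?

6

Insert 866: h=7, bucket 7 empty → new chain.
Insert 498: h=7, bucket 7 nonempty → append to chain.
Insert 362: h=7, bucket 7 nonempty → append to chain.
Insert 50: h=7, bucket 7 nonempty → append to chain.
Insert 546: h=7, bucket 7 nonempty → append to chain.
Insert 986: h=7, bucket 7 nonempty → append to chain.
Final buckets:
0: ∅
1: ∅
2: ∅
3: ∅
4: ∅
5: ∅
6: ∅
7: 866 -> 498 -> 362 -> 50 -> 546 -> 986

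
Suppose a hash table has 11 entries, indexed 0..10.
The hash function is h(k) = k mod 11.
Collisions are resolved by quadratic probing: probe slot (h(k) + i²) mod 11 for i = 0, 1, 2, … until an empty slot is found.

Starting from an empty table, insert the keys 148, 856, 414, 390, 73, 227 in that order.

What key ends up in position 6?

148: h=5 → slot 5
856: h=9 → slot 9
414: h=7 → slot 7
390: h=5, probe 5,6 → slot 6
73: h=7, probe 7,8 → slot 8
227: h=7, probe 7,8,0 → slot 0
Table: [227, —, —, —, —, 148, 390, 414, 73, 856, —]

390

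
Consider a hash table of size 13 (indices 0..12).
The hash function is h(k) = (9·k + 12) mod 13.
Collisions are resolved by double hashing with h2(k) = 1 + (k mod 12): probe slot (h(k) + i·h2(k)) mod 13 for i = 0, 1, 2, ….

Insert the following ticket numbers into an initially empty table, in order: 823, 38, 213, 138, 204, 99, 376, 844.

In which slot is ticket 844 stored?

0

823 hashes to 9; slot 9 is free => place at 9.
38 hashes to 3; slot 3 is free => place at 3.
213 hashes to 5; slot 5 is free => place at 5.
138 hashes to 6; slot 6 is free => place at 6.
204 hashes to 2; slot 2 is free => place at 2.
99 hashes to 6, h2=4; 6 taken => place at 10.
376 hashes to 3, h2=5; 3 taken => place at 8.
844 hashes to 3, h2=5; 3,8 taken => place at 0.
Table: [844, ∅, 204, 38, ∅, 213, 138, ∅, 376, 823, 99, ∅, ∅]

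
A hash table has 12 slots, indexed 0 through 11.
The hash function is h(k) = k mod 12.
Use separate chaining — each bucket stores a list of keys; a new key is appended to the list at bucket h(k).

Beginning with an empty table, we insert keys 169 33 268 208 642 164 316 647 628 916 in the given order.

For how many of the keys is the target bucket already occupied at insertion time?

Insert 169: h=1, bucket 1 empty -> new chain.
Insert 33: h=9, bucket 9 empty -> new chain.
Insert 268: h=4, bucket 4 empty -> new chain.
Insert 208: h=4, bucket 4 nonempty -> append to chain.
Insert 642: h=6, bucket 6 empty -> new chain.
Insert 164: h=8, bucket 8 empty -> new chain.
Insert 316: h=4, bucket 4 nonempty -> append to chain.
Insert 647: h=11, bucket 11 empty -> new chain.
Insert 628: h=4, bucket 4 nonempty -> append to chain.
Insert 916: h=4, bucket 4 nonempty -> append to chain.
Final buckets:
0: -
1: 169
2: -
3: -
4: 268 -> 208 -> 316 -> 628 -> 916
5: -
6: 642
7: -
8: 164
9: 33
10: -
11: 647

4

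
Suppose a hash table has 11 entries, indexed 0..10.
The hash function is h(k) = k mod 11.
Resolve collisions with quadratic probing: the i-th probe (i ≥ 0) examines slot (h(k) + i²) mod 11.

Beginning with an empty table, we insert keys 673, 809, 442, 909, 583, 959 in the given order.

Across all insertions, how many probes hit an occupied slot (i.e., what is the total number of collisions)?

673: h=2 -> slot 2
809: h=6 -> slot 6
442: h=2, probe 2,3 -> slot 3
909: h=7 -> slot 7
583: h=0 -> slot 0
959: h=2, probe 2,3,6,0,7,5 -> slot 5
Table: [583, -, 673, 442, -, 959, 809, 909, -, -, -]

6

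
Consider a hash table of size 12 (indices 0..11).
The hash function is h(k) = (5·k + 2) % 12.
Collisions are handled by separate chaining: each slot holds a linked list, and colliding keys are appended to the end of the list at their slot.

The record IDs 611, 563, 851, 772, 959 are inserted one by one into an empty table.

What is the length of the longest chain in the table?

Insert 611: h=9, bucket 9 empty -> new chain.
Insert 563: h=9, bucket 9 nonempty -> append to chain.
Insert 851: h=9, bucket 9 nonempty -> append to chain.
Insert 772: h=10, bucket 10 empty -> new chain.
Insert 959: h=9, bucket 9 nonempty -> append to chain.
Final buckets:
0: —
1: —
2: —
3: —
4: —
5: —
6: —
7: —
8: —
9: 611 -> 563 -> 851 -> 959
10: 772
11: —

4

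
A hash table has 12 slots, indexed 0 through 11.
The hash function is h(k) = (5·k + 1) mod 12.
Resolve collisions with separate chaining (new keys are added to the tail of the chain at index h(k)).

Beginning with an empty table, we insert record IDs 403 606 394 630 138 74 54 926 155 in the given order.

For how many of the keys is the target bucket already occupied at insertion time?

403 -> bucket 0
606 -> bucket 7
394 -> bucket 3
630 -> bucket 7 (collision)
138 -> bucket 7 (collision)
74 -> bucket 11
54 -> bucket 7 (collision)
926 -> bucket 11 (collision)
155 -> bucket 8
Final buckets:
0: 403
1: _
2: _
3: 394
4: _
5: _
6: _
7: 606 -> 630 -> 138 -> 54
8: 155
9: _
10: _
11: 74 -> 926

4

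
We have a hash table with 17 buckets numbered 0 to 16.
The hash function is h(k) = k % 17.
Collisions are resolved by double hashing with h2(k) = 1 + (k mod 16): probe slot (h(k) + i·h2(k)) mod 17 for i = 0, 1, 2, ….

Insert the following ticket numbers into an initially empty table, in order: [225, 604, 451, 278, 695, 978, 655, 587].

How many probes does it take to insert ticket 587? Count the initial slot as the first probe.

3

225: h=4 -> slot 4
604: h=9 -> slot 9
451: h=9, h2=4, probe 9,13 -> slot 13
278: h=6 -> slot 6
695: h=15 -> slot 15
978: h=9, h2=3, probe 9,12 -> slot 12
655: h=9, h2=16, probe 9,8 -> slot 8
587: h=9, h2=12, probe 9,4,16 -> slot 16
Table: [∅, ∅, ∅, ∅, 225, ∅, 278, ∅, 655, 604, ∅, ∅, 978, 451, ∅, 695, 587]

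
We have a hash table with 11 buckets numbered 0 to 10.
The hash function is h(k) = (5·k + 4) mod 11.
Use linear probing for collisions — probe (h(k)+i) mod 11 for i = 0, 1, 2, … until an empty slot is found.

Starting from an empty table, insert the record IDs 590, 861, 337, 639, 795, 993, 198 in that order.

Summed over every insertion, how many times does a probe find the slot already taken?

590 hashes to 6; slot 6 is free -> place at 6.
861 hashes to 8; slot 8 is free -> place at 8.
337 hashes to 6; 6 taken -> place at 7.
639 hashes to 9; slot 9 is free -> place at 9.
795 hashes to 8; 8,9 taken -> place at 10.
993 hashes to 8; 8,9,10 taken -> place at 0.
198 hashes to 4; slot 4 is free -> place at 4.
Table: [993, -, -, -, 198, -, 590, 337, 861, 639, 795]

6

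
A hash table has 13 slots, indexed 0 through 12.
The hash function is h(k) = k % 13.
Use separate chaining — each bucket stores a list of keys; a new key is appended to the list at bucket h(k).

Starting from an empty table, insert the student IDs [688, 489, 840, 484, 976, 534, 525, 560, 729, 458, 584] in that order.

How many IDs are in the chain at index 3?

688 → bucket 12
489 → bucket 8
840 → bucket 8 (collision)
484 → bucket 3
976 → bucket 1
534 → bucket 1 (collision)
525 → bucket 5
560 → bucket 1 (collision)
729 → bucket 1 (collision)
458 → bucket 3 (collision)
584 → bucket 12 (collision)
Final buckets:
0: .
1: 976 -> 534 -> 560 -> 729
2: .
3: 484 -> 458
4: .
5: 525
6: .
7: .
8: 489 -> 840
9: .
10: .
11: .
12: 688 -> 584

2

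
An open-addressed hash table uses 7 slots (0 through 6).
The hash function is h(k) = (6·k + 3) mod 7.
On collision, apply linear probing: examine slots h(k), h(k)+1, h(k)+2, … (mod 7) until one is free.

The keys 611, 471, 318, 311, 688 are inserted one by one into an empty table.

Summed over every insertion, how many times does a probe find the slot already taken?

7

Insert 611: h=1, slot 1 empty → index 1.
Insert 471: h=1, slot 1 occupied → index 2.
Insert 318: h=0, slot 0 empty → index 0.
Insert 311: h=0, slots 0,1,2 occupied → index 3.
Insert 688: h=1, slots 1,2,3 occupied → index 4.
Table: [318, 611, 471, 311, 688, _, _]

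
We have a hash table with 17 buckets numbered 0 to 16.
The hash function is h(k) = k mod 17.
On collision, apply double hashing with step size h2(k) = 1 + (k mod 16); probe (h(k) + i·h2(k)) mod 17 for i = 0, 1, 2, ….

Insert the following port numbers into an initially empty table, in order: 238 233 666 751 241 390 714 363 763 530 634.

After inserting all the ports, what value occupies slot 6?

363

Insert 238: h=0, slot 0 empty => index 0.
Insert 233: h=12, slot 12 empty => index 12.
Insert 666: h=3, slot 3 empty => index 3.
Insert 751: h=3, h2=16, slot 3 occupied => index 2.
Insert 241: h=3, h2=2, slot 3 occupied => index 5.
Insert 390: h=16, slot 16 empty => index 16.
Insert 714: h=0, h2=11, slot 0 occupied => index 11.
Insert 363: h=6, slot 6 empty => index 6.
Insert 763: h=15, slot 15 empty => index 15.
Insert 530: h=3, h2=3, slots 3,6 occupied => index 9.
Insert 634: h=5, h2=11, slots 5,16 occupied => index 10.
Table: [238, ∅, 751, 666, ∅, 241, 363, ∅, ∅, 530, 634, 714, 233, ∅, ∅, 763, 390]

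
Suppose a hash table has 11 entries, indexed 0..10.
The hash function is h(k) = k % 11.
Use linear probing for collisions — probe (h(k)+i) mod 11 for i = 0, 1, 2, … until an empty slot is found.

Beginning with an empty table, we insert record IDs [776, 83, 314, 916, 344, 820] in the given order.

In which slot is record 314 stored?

8

Insert 776: h=6, slot 6 empty → index 6.
Insert 83: h=6, slot 6 occupied → index 7.
Insert 314: h=6, slots 6,7 occupied → index 8.
Insert 916: h=3, slot 3 empty → index 3.
Insert 344: h=3, slot 3 occupied → index 4.
Insert 820: h=6, slots 6,7,8 occupied → index 9.
Table: [., ., ., 916, 344, ., 776, 83, 314, 820, .]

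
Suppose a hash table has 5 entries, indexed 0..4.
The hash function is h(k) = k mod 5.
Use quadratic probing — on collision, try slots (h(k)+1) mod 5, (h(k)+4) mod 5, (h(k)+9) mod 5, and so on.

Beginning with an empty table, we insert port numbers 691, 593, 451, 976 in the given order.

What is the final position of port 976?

691: h=1 -> slot 1
593: h=3 -> slot 3
451: h=1, probe 1,2 -> slot 2
976: h=1, probe 1,2,0 -> slot 0
Table: [976, 691, 451, 593, ∅]

0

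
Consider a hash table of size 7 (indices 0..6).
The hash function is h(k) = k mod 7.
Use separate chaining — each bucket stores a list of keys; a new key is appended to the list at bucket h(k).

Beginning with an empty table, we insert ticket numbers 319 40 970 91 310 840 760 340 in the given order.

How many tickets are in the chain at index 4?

4

Insert 319: h=4, bucket 4 empty → new chain.
Insert 40: h=5, bucket 5 empty → new chain.
Insert 970: h=4, bucket 4 nonempty → append to chain.
Insert 91: h=0, bucket 0 empty → new chain.
Insert 310: h=2, bucket 2 empty → new chain.
Insert 840: h=0, bucket 0 nonempty → append to chain.
Insert 760: h=4, bucket 4 nonempty → append to chain.
Insert 340: h=4, bucket 4 nonempty → append to chain.
Final buckets:
0: 91 -> 840
1: _
2: 310
3: _
4: 319 -> 970 -> 760 -> 340
5: 40
6: _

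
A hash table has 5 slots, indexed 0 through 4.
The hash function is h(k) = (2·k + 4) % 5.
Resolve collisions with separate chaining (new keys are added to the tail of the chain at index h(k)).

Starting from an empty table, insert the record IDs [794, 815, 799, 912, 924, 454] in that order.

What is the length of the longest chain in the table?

794 -> bucket 2
815 -> bucket 4
799 -> bucket 2 (collision)
912 -> bucket 3
924 -> bucket 2 (collision)
454 -> bucket 2 (collision)
Final buckets:
0: .
1: .
2: 794 -> 799 -> 924 -> 454
3: 912
4: 815

4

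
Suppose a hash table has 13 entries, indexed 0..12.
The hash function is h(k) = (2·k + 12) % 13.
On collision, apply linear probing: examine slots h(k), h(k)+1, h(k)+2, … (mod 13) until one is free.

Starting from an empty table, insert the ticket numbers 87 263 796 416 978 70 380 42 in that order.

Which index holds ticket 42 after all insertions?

Insert 87: h=4, slot 4 empty -> index 4.
Insert 263: h=5, slot 5 empty -> index 5.
Insert 796: h=5, slot 5 occupied -> index 6.
Insert 416: h=12, slot 12 empty -> index 12.
Insert 978: h=5, slots 5,6 occupied -> index 7.
Insert 70: h=9, slot 9 empty -> index 9.
Insert 380: h=5, slots 5,6,7 occupied -> index 8.
Insert 42: h=5, slots 5,6,7,8,9 occupied -> index 10.
Table: [∅, ∅, ∅, ∅, 87, 263, 796, 978, 380, 70, 42, ∅, 416]

10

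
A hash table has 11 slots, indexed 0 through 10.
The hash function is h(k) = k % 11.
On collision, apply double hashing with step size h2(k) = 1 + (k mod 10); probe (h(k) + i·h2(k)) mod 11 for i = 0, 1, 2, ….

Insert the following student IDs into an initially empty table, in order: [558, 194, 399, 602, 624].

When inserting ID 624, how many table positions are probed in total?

2

558 hashes to 8; slot 8 is free -> place at 8.
194 hashes to 7; slot 7 is free -> place at 7.
399 hashes to 3; slot 3 is free -> place at 3.
602 hashes to 8, h2=3; 8 taken -> place at 0.
624 hashes to 8, h2=5; 8 taken -> place at 2.
Table: [602, ., 624, 399, ., ., ., 194, 558, ., .]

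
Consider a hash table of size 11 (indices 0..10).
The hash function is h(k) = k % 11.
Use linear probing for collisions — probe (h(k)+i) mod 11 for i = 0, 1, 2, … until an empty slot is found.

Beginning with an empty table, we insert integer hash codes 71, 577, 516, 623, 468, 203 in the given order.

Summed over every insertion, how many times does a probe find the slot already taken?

Insert 71: h=5, slot 5 empty -> index 5.
Insert 577: h=5, slot 5 occupied -> index 6.
Insert 516: h=10, slot 10 empty -> index 10.
Insert 623: h=7, slot 7 empty -> index 7.
Insert 468: h=6, slots 6,7 occupied -> index 8.
Insert 203: h=5, slots 5,6,7,8 occupied -> index 9.
Table: [—, —, —, —, —, 71, 577, 623, 468, 203, 516]

7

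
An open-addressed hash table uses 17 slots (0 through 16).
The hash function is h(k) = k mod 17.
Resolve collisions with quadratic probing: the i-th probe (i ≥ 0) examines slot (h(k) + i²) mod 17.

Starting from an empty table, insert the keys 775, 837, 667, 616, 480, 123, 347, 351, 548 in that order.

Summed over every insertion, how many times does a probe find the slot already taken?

775 hashes to 10; slot 10 is free -> place at 10.
837 hashes to 4; slot 4 is free -> place at 4.
667 hashes to 4; 4 taken -> place at 5.
616 hashes to 4; 4,5 taken -> place at 8.
480 hashes to 4; 4,5,8 taken -> place at 13.
123 hashes to 4; 4,5,8,13 taken -> place at 3.
347 hashes to 7; slot 7 is free -> place at 7.
351 hashes to 11; slot 11 is free -> place at 11.
548 hashes to 4; 4,5,8,13,3 taken -> place at 12.
Table: [∅, ∅, ∅, 123, 837, 667, ∅, 347, 616, ∅, 775, 351, 548, 480, ∅, ∅, ∅]

15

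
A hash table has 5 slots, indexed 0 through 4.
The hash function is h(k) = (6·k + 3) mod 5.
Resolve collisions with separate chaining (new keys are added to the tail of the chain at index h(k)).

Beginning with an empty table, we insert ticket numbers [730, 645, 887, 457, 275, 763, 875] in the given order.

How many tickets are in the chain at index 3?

Insert 730: h=3, bucket 3 empty → new chain.
Insert 645: h=3, bucket 3 nonempty → append to chain.
Insert 887: h=0, bucket 0 empty → new chain.
Insert 457: h=0, bucket 0 nonempty → append to chain.
Insert 275: h=3, bucket 3 nonempty → append to chain.
Insert 763: h=1, bucket 1 empty → new chain.
Insert 875: h=3, bucket 3 nonempty → append to chain.
Final buckets:
0: 887 -> 457
1: 763
2: —
3: 730 -> 645 -> 275 -> 875
4: —

4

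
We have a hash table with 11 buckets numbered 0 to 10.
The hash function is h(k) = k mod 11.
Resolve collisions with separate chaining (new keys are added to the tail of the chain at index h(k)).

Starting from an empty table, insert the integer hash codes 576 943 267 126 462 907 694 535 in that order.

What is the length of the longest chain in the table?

576 → bucket 4
943 → bucket 8
267 → bucket 3
126 → bucket 5
462 → bucket 0
907 → bucket 5 (collision)
694 → bucket 1
535 → bucket 7
Final buckets:
0: 462
1: 694
2: _
3: 267
4: 576
5: 126 -> 907
6: _
7: 535
8: 943
9: _
10: _

2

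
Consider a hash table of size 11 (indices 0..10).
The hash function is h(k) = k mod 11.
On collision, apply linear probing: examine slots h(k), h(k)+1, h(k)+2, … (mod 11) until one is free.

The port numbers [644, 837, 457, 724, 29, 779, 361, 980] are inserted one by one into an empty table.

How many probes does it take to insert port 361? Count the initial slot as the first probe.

3

644: h=6 -> slot 6
837: h=1 -> slot 1
457: h=6, probe 6,7 -> slot 7
724: h=9 -> slot 9
29: h=7, probe 7,8 -> slot 8
779: h=9, probe 9,10 -> slot 10
361: h=9, probe 9,10,0 -> slot 0
980: h=1, probe 1,2 -> slot 2
Table: [361, 837, 980, —, —, —, 644, 457, 29, 724, 779]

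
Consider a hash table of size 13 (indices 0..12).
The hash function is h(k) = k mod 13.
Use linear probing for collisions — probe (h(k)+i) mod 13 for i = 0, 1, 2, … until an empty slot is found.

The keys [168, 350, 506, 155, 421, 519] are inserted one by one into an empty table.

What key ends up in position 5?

Insert 168: h=12, slot 12 empty => index 12.
Insert 350: h=12, slot 12 occupied => index 0.
Insert 506: h=12, slots 12,0 occupied => index 1.
Insert 155: h=12, slots 12,0,1 occupied => index 2.
Insert 421: h=5, slot 5 empty => index 5.
Insert 519: h=12, slots 12,0,1,2 occupied => index 3.
Table: [350, 506, 155, 519, -, 421, -, -, -, -, -, -, 168]

421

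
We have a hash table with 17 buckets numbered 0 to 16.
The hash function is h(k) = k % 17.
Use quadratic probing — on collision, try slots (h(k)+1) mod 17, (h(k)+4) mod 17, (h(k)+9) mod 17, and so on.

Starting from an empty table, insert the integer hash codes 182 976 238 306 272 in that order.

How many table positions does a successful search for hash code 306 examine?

Insert 182: h=12, slot 12 empty -> index 12.
Insert 976: h=7, slot 7 empty -> index 7.
Insert 238: h=0, slot 0 empty -> index 0.
Insert 306: h=0, slot 0 occupied -> index 1.
Insert 272: h=0, slots 0,1 occupied -> index 4.
Table: [238, 306, —, —, 272, —, —, 976, —, —, —, —, 182, —, —, —, —]
Lookup 306: h=0, probe 0,1 → found at 1.

2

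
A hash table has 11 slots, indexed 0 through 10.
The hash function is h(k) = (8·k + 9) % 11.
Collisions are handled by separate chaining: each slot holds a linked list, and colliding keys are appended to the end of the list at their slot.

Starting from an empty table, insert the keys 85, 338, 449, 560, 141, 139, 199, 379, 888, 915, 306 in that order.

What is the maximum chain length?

3

Insert 85: h=7, bucket 7 empty -> new chain.
Insert 338: h=7, bucket 7 nonempty -> append to chain.
Insert 449: h=4, bucket 4 empty -> new chain.
Insert 560: h=1, bucket 1 empty -> new chain.
Insert 141: h=4, bucket 4 nonempty -> append to chain.
Insert 139: h=10, bucket 10 empty -> new chain.
Insert 199: h=6, bucket 6 empty -> new chain.
Insert 379: h=5, bucket 5 empty -> new chain.
Insert 888: h=7, bucket 7 nonempty -> append to chain.
Insert 915: h=3, bucket 3 empty -> new chain.
Insert 306: h=4, bucket 4 nonempty -> append to chain.
Final buckets:
0: —
1: 560
2: —
3: 915
4: 449 -> 141 -> 306
5: 379
6: 199
7: 85 -> 338 -> 888
8: —
9: —
10: 139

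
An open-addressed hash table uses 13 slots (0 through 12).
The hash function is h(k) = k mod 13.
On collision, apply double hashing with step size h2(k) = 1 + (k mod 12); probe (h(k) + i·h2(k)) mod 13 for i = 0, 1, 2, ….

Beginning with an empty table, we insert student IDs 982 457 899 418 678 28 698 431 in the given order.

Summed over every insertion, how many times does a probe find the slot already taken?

12

Insert 982: h=7, slot 7 empty -> index 7.
Insert 457: h=2, slot 2 empty -> index 2.
Insert 899: h=2, h2=12, slot 2 occupied -> index 1.
Insert 418: h=2, h2=11, slot 2 occupied -> index 0.
Insert 678: h=2, h2=7, slot 2 occupied -> index 9.
Insert 28: h=2, h2=5, slots 2,7 occupied -> index 12.
Insert 698: h=9, h2=3, slots 9,12,2 occupied -> index 5.
Insert 431: h=2, h2=12, slots 2,1,0,12 occupied -> index 11.
Table: [418, 899, 457, -, -, 698, -, 982, -, 678, -, 431, 28]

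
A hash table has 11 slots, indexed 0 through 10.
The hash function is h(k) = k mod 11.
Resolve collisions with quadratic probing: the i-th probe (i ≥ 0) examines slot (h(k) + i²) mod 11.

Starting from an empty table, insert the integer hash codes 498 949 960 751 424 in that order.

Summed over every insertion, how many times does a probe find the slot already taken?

Insert 498: h=3, slot 3 empty → index 3.
Insert 949: h=3, slot 3 occupied → index 4.
Insert 960: h=3, slots 3,4 occupied → index 7.
Insert 751: h=3, slots 3,4,7 occupied → index 1.
Insert 424: h=6, slot 6 empty → index 6.
Table: [∅, 751, ∅, 498, 949, ∅, 424, 960, ∅, ∅, ∅]

6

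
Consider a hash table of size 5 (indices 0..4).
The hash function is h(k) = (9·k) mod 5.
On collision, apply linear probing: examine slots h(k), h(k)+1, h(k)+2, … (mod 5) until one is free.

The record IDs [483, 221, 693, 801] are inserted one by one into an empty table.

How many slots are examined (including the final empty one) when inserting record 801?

483 hashes to 2; slot 2 is free -> place at 2.
221 hashes to 4; slot 4 is free -> place at 4.
693 hashes to 2; 2 taken -> place at 3.
801 hashes to 4; 4 taken -> place at 0.
Table: [801, ., 483, 693, 221]

2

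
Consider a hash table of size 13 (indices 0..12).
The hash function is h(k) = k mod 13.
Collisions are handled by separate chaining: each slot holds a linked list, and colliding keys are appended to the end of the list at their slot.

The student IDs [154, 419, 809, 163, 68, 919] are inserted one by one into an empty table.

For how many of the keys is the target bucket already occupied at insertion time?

154 -> bucket 11
419 -> bucket 3
809 -> bucket 3 (collision)
163 -> bucket 7
68 -> bucket 3 (collision)
919 -> bucket 9
Final buckets:
0: .
1: .
2: .
3: 419 -> 809 -> 68
4: .
5: .
6: .
7: 163
8: .
9: 919
10: .
11: 154
12: .

2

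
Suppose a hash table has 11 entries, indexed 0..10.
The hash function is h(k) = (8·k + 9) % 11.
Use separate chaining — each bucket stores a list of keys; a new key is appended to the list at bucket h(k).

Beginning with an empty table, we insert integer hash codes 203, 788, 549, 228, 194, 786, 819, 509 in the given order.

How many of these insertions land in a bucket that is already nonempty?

203 -> bucket 5
788 -> bucket 10
549 -> bucket 1
228 -> bucket 7
194 -> bucket 10 (collision)
786 -> bucket 5 (collision)
819 -> bucket 5 (collision)
509 -> bucket 0
Final buckets:
0: 509
1: 549
2: .
3: .
4: .
5: 203 -> 786 -> 819
6: .
7: 228
8: .
9: .
10: 788 -> 194

3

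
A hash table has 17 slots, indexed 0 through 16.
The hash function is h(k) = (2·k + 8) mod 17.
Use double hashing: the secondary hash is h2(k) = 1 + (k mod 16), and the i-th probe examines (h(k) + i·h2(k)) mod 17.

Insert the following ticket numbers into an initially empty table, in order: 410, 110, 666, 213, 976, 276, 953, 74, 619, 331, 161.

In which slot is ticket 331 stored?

2

410 hashes to 12; slot 12 is free → place at 12.
110 hashes to 7; slot 7 is free → place at 7.
666 hashes to 14; slot 14 is free → place at 14.
213 hashes to 9; slot 9 is free → place at 9.
976 hashes to 5; slot 5 is free → place at 5.
276 hashes to 16; slot 16 is free → place at 16.
953 hashes to 10; slot 10 is free → place at 10.
74 hashes to 3; slot 3 is free → place at 3.
619 hashes to 5, h2=12; 5 taken → place at 0.
331 hashes to 7, h2=12; 7 taken → place at 2.
161 hashes to 7, h2=2; 7,9 taken → place at 11.
Table: [619, ∅, 331, 74, ∅, 976, ∅, 110, ∅, 213, 953, 161, 410, ∅, 666, ∅, 276]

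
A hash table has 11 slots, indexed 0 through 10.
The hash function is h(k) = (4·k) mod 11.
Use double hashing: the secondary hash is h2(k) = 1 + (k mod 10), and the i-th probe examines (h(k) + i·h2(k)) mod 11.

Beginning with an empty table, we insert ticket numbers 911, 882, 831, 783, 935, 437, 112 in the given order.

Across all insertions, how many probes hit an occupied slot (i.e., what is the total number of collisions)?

4

Insert 911: h=3, slot 3 empty -> index 3.
Insert 882: h=8, slot 8 empty -> index 8.
Insert 831: h=2, slot 2 empty -> index 2.
Insert 783: h=8, h2=4, slot 8 occupied -> index 1.
Insert 935: h=0, slot 0 empty -> index 0.
Insert 437: h=10, slot 10 empty -> index 10.
Insert 112: h=8, h2=3, slots 8,0,3 occupied -> index 6.
Table: [935, 783, 831, 911, _, _, 112, _, 882, _, 437]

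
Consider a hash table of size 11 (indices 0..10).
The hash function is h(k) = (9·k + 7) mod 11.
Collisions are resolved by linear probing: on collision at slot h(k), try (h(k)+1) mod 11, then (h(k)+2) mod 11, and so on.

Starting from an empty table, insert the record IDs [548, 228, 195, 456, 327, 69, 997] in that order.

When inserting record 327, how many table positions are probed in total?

3

548: h=0 => slot 0
228: h=2 => slot 2
195: h=2, probe 2,3 => slot 3
456: h=8 => slot 8
327: h=2, probe 2,3,4 => slot 4
69: h=1 => slot 1
997: h=4, probe 4,5 => slot 5
Table: [548, 69, 228, 195, 327, 997, ∅, ∅, 456, ∅, ∅]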